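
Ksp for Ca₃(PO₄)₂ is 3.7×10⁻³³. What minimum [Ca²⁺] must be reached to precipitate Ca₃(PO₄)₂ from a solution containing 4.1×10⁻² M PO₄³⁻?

1.3×10⁻¹⁰ M

Each salt precipitates once Q = Ksp for that salt.
Ca₃(PO₄)₂(s) ⇌ 3 Ca²⁺(aq) + 2 PO₄³⁻(aq)
Ksp = [Ca²⁺]^3[PO₄³⁻]^2 = [Ca²⁺]^3(4.1×10⁻²)^2
[Ca²⁺]^3 = 3.7×10⁻³³ / (4.1×10⁻²)^2 = 2.2×10⁻³⁰
[Ca²⁺] = 1.3×10⁻¹⁰ M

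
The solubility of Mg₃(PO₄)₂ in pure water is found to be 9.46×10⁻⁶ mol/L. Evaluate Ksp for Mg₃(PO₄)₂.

Mg₃(PO₄)₂(s) ⇌ 3 Mg²⁺(aq) + 2 PO₄³⁻(aq)
Call the molar solubility s, so that [Mg²⁺] = 3s and [PO₄³⁻] = 2s.
Ksp = [Mg²⁺]^3[PO₄³⁻]^2 = (3s)^3 · (2s)^2 = 108s^5
Ksp = 108 × (9.46×10⁻⁶)^5 = 8.18×10⁻²⁴

Ksp = 8.18×10⁻²⁴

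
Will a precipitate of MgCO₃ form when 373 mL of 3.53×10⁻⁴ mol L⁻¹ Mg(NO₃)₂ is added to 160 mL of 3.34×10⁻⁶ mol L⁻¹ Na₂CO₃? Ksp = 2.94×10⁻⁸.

No

After mixing, V = 373 mL + 160 mL = 533 mL.
[Mg²⁺] = (3.53×10⁻⁴)(373)/533 = 2.47×10⁻⁴ mol L⁻¹
[CO₃²⁻] = (3.34×10⁻⁶)(160)/533 = 1.00×10⁻⁶ mol L⁻¹
Q = [Mg²⁺][CO₃²⁻] = 2.48×10⁻¹⁰
Since Q (2.48×10⁻¹⁰) is less than Ksp (2.94×10⁻⁸), no MgCO₃ precipitates.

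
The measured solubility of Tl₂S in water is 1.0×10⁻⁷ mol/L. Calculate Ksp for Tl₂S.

Tl₂S(s) ⇌ 2 Tl⁺(aq) + S²⁻(aq)
Call the molar solubility s, so that [Tl⁺] = 2s and [S²⁻] = s.
Ksp = [Tl⁺]^2[S²⁻] = (2s)^2 · s = 4s^3
Ksp = 4 × (1.0×10⁻⁷)^3 = 4.0×10⁻²¹

Ksp = 4.0×10⁻²¹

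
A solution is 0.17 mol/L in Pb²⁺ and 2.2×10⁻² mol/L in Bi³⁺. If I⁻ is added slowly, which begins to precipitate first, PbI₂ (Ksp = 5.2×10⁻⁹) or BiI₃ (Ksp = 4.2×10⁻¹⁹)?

BiI₃

Precipitation begins when Q = Ksp.
For PbI₂: [I⁻] = (Ksp/[Pb²⁺])^(1/2) = 1.7×10⁻⁴ mol/L
For BiI₃: [I⁻] = (Ksp/[Bi³⁺])^(1/3) = 2.7×10⁻⁶ mol/L
BiI₃ requires the lower [I⁻], so it precipitates first.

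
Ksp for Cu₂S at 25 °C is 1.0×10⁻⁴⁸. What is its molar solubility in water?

Cu₂S(s) ⇌ 2 Cu⁺(aq) + S²⁻(aq)
With molar solubility s: [Cu⁺] = 2s, [S²⁻] = s.
Ksp = [Cu⁺]^2[S²⁻] = (2s)^2 · s = 4s^3
4s^3 = 1.0×10⁻⁴⁸  ⇒  s^3 = 2.5×10⁻⁴⁹
Taking the 3rd root, s = 6.3×10⁻¹⁷ mol/L.

6.3×10⁻¹⁷ M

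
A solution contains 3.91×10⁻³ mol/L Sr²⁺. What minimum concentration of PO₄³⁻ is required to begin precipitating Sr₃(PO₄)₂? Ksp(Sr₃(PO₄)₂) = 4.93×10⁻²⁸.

A salt starts to precipitate once the ion product Q reaches its Ksp.
Sr₃(PO₄)₂(s) ⇌ 3 Sr²⁺(aq) + 2 PO₄³⁻(aq)
Ksp = [Sr²⁺]^3[PO₄³⁻]^2 = [PO₄³⁻]^2(3.91×10⁻³)^3
[PO₄³⁻]^2 = 4.93×10⁻²⁸ / (3.91×10⁻³)^3 = 8.25×10⁻²¹
[PO₄³⁻] = 9.08×10⁻¹¹ mol/L

9.08×10⁻¹¹ M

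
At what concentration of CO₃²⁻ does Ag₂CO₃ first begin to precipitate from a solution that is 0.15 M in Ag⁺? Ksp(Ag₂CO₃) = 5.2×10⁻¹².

Each salt precipitates once Q = Ksp for that salt.
Ag₂CO₃(s) ⇌ 2 Ag⁺(aq) + CO₃²⁻(aq)
Ksp = [Ag⁺]^2[CO₃²⁻] = [CO₃²⁻](0.15)^2
[CO₃²⁻] = 5.2×10⁻¹² / (0.15)^2 = 2.3×10⁻¹⁰
[CO₃²⁻] = 2.3×10⁻¹⁰ M

2.3×10⁻¹⁰ M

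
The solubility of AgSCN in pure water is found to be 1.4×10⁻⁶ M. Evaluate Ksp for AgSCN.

Ksp = 2.0×10⁻¹²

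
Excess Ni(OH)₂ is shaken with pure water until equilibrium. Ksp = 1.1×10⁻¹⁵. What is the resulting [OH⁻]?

Ni(OH)₂(s) ⇌ Ni²⁺(aq) + 2 OH⁻(aq)
If s mol/L of Ni(OH)₂ dissolves, [Ni²⁺] = s and [OH⁻] = 2s.
Ksp = [Ni²⁺][OH⁻]^2 = s · (2s)^2 = 4s^3 = 1.1×10⁻¹⁵
s = 6.5×10⁻⁶ M
[OH⁻] = 2s = 1.3×10⁻⁵ M

1.3×10⁻⁵ M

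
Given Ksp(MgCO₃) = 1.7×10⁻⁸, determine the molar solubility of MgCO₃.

1.3×10⁻⁴ M

MgCO₃(s) ⇌ Mg²⁺(aq) + CO₃²⁻(aq)
For each mole of MgCO₃ that dissolves per liter, [Mg²⁺] = s and [CO₃²⁻] = s; let s denote this solubility.
Ksp = [Mg²⁺][CO₃²⁻] = s · s = s^2
s^2 = 1.7×10⁻⁸
s = 1.3×10⁻⁴ mol L⁻¹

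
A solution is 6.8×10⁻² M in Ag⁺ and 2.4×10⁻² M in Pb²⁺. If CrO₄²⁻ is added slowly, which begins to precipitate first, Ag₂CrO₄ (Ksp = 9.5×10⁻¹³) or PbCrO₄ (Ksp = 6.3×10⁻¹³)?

PbCrO₄

A salt starts to precipitate once the ion product Q reaches its Ksp.
For Ag₂CrO₄: [CrO₄²⁻] = (Ksp/[Ag⁺]^2) = 2.1×10⁻¹⁰ M
For PbCrO₄: [CrO₄²⁻] = (Ksp/[Pb²⁺]) = 2.6×10⁻¹¹ M
Since PbCrO₄ needs less CrO₄²⁻ to reach saturation, it precipitates first.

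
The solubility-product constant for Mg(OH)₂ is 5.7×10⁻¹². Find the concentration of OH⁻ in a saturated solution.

Mg(OH)₂(s) ⇌ Mg²⁺(aq) + 2 OH⁻(aq)
Call the molar solubility s, so that [Mg²⁺] = s and [OH⁻] = 2s.
Ksp = [Mg²⁺][OH⁻]^2 = s · (2s)^2 = 4s^3 = 5.7×10⁻¹²
s = 1.1×10⁻⁴ mol/L
[OH⁻] = 2s = 2.3×10⁻⁴ mol/L

2.3×10⁻⁴ M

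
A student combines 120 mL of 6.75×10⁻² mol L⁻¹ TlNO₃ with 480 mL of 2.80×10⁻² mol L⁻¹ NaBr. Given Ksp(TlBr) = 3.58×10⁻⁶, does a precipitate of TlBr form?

Total volume after mixing = 120 + 480 = 600 mL.
[Tl⁺] = (6.75×10⁻²)(120)/600 = 1.35×10⁻² mol L⁻¹
[Br⁻] = (2.80×10⁻²)(480)/600 = 2.24×10⁻² mol L⁻¹
Q = [Tl⁺][Br⁻] = 3.02×10⁻⁴
Q = 3.02×10⁻⁴ > Ksp = 3.58×10⁻⁶, so the solution is supersaturated and TlBr precipitates.

Yes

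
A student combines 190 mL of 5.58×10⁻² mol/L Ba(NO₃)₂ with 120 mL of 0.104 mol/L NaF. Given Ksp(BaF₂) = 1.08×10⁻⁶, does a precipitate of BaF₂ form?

Yes

The combined volume is 310 mL.
[Ba²⁺] = (5.58×10⁻²)(190)/310 = 3.42×10⁻² mol/L
[F⁻] = (0.104)(120)/310 = 4.03×10⁻² mol/L
Q = [Ba²⁺][F⁻]^2 = 5.54×10⁻⁵
Since Q (5.54×10⁻⁵) exceeds Ksp (1.08×10⁻⁶), BaF₂ will precipitate.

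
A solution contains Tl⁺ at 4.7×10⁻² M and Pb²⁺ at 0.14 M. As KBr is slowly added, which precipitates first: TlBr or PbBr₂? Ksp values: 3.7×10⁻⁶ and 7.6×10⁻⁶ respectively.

A salt starts to precipitate once the ion product Q reaches its Ksp.
For TlBr: [Br⁻] = (Ksp/[Tl⁺]) = 7.9×10⁻⁵ M
For PbBr₂: [Br⁻] = (Ksp/[Pb²⁺])^(1/2) = 7.4×10⁻³ M
The smaller threshold [Br⁻] is reached first, so TlBr precipitates first.

TlBr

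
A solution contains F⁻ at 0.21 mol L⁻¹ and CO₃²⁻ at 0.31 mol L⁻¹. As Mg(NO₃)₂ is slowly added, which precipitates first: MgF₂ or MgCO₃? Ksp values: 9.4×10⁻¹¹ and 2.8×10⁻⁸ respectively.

A salt starts to precipitate once the ion product Q reaches its Ksp.
For MgF₂: [Mg²⁺] = (Ksp/[F⁻]^2) = 2.1×10⁻⁹ mol L⁻¹
For MgCO₃: [Mg²⁺] = (Ksp/[CO₃²⁻]) = 9.0×10⁻⁸ mol L⁻¹
MgF₂ requires the lower [Mg²⁺], so it precipitates first.

MgF₂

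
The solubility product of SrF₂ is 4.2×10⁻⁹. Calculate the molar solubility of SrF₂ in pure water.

SrF₂(s) ⇌ Sr²⁺(aq) + 2 F⁻(aq)
With molar solubility s: [Sr²⁺] = s, [F⁻] = 2s.
Ksp = [Sr²⁺][F⁻]^2 = s · (2s)^2 = 4s^3
4s^3 = 4.2×10⁻⁹  ⇒  s^3 = 1.1×10⁻⁹
s = 1.0×10⁻³ mol/L

1.0×10⁻³ M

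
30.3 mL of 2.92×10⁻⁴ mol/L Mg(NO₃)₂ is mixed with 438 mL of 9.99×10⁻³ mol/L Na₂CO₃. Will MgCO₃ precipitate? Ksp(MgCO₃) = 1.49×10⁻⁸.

Yes

After mixing, V = 30.3 mL + 438 mL = 468.3 mL.
[Mg²⁺] = (2.92×10⁻⁴)(30.3)/468.3 = 1.89×10⁻⁵ mol/L
[CO₃²⁻] = (9.99×10⁻³)(438)/468.3 = 9.34×10⁻³ mol/L
Q = [Mg²⁺][CO₃²⁻] = 1.77×10⁻⁷
Since Q (1.77×10⁻⁷) exceeds Ksp (1.49×10⁻⁸), MgCO₃ will precipitate.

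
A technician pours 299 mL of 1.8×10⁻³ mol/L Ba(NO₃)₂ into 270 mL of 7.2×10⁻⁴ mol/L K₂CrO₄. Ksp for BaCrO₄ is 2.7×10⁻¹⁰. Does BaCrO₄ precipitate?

Yes

After mixing, V = 299 mL + 270 mL = 569 mL.
[Ba²⁺] = (1.8×10⁻³)(299)/569 = 9.5×10⁻⁴ mol/L
[CrO₄²⁻] = (7.2×10⁻⁴)(270)/569 = 3.4×10⁻⁴ mol/L
Q = [Ba²⁺][CrO₄²⁻] = 3.2×10⁻⁷
Because Q > Ksp (3.2×10⁻⁷ vs 2.7×10⁻¹⁰), a precipitate of BaCrO₄ forms.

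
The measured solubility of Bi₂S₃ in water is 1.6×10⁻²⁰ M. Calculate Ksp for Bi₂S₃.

Ksp = 1.1×10⁻⁹⁷

Bi₂S₃(s) ⇌ 2 Bi³⁺(aq) + 3 S²⁻(aq)
For each mole of Bi₂S₃ that dissolves per liter, [Bi³⁺] = 2s and [S²⁻] = 3s; let s denote this solubility.
Ksp = [Bi³⁺]^2[S²⁻]^3 = (2s)^2 · (3s)^3 = 108s^5
Ksp = 108 × (1.6×10⁻²⁰)^5 = 1.1×10⁻⁹⁷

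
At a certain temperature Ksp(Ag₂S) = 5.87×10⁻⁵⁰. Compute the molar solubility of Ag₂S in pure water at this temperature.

Ag₂S(s) ⇌ 2 Ag⁺(aq) + S²⁻(aq)
If s mol/L of Ag₂S dissolves, [Ag⁺] = 2s and [S²⁻] = s.
Ksp = [Ag⁺]^2[S²⁻] = (2s)^2 · s = 4s^3
4s^3 = 5.87×10⁻⁵⁰  ⇒  s^3 = 1.47×10⁻⁵⁰
Taking the 3rd root, s = 2.45×10⁻¹⁷ M.

2.45×10⁻¹⁷ M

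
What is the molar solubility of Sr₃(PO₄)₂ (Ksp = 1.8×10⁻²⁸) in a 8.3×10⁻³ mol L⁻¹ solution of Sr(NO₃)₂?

8.9×10⁻¹² M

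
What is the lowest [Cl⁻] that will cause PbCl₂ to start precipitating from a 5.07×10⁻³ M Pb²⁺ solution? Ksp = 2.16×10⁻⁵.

6.53×10⁻² M

Each salt precipitates once Q = Ksp for that salt.
PbCl₂(s) ⇌ Pb²⁺(aq) + 2 Cl⁻(aq)
Ksp = [Pb²⁺][Cl⁻]^2 = [Cl⁻]^2(5.07×10⁻³)
[Cl⁻]^2 = 2.16×10⁻⁵ / (5.07×10⁻³) = 4.26×10⁻³
[Cl⁻] = 6.53×10⁻² M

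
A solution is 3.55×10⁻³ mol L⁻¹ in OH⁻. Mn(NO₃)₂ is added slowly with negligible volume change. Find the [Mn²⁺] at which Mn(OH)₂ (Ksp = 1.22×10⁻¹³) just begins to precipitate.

9.68×10⁻⁹ M

Precipitation begins when Q = Ksp.
Mn(OH)₂(s) ⇌ Mn²⁺(aq) + 2 OH⁻(aq)
Ksp = [Mn²⁺][OH⁻]^2 = [Mn²⁺](3.55×10⁻³)^2
[Mn²⁺] = 1.22×10⁻¹³ / (3.55×10⁻³)^2 = 9.68×10⁻⁹
[Mn²⁺] = 9.68×10⁻⁹ mol L⁻¹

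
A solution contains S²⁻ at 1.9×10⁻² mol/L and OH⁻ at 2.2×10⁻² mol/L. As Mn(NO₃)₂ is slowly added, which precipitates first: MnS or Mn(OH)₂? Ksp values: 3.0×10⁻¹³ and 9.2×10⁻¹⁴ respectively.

MnS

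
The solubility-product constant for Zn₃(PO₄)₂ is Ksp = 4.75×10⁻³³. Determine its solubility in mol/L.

1.34×10⁻⁷ M

Zn₃(PO₄)₂(s) ⇌ 3 Zn²⁺(aq) + 2 PO₄³⁻(aq)
For each mole of Zn₃(PO₄)₂ that dissolves per liter, [Zn²⁺] = 3s and [PO₄³⁻] = 2s; let s denote this solubility.
Ksp = [Zn²⁺]^3[PO₄³⁻]^2 = (3s)^3 · (2s)^2 = 108s^5
108s^5 = 4.75×10⁻³³  ⇒  s^5 = 4.40×10⁻³⁵
s = 1.34×10⁻⁷ mol L⁻¹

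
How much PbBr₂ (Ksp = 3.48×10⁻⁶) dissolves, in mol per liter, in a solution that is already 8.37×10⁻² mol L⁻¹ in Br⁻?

PbBr₂(s) ⇌ Pb²⁺(aq) + 2 Br⁻(aq)
Let s be the solubility of PbBr₂ here. The common ion gives [Br⁻] ≈ 8.37×10⁻² mol L⁻¹, and [Pb²⁺] = s.
Ksp = [Pb²⁺][Br⁻]^2 = s(8.37×10⁻²)^2
s = 3.48×10⁻⁶ / (8.37×10⁻²)^2 = 4.97×10⁻⁴
s = 4.97×10⁻⁴ mol L⁻¹

4.97×10⁻⁴ M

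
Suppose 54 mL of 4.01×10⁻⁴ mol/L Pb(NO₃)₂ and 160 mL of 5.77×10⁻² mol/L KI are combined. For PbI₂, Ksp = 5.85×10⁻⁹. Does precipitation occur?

Yes

Total volume after mixing = 54 + 160 = 214 mL.
[Pb²⁺] = (4.01×10⁻⁴)(54)/214 = 1.01×10⁻⁴ mol/L
[I⁻] = (5.77×10⁻²)(160)/214 = 4.31×10⁻² mol/L
Q = [Pb²⁺][I⁻]^2 = 1.88×10⁻⁷
Because Q > Ksp (1.88×10⁻⁷ vs 5.85×10⁻⁹), a precipitate of PbI₂ forms.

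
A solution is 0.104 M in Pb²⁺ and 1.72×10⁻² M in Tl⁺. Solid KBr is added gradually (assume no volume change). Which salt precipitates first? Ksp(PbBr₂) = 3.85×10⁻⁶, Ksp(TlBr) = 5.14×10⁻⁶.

Precipitation begins when Q = Ksp.
For PbBr₂: [Br⁻] = (Ksp/[Pb²⁺])^(1/2) = 6.08×10⁻³ M
For TlBr: [Br⁻] = (Ksp/[Tl⁺]) = 2.99×10⁻⁴ M
Since TlBr needs less Br⁻ to reach saturation, it precipitates first.

TlBr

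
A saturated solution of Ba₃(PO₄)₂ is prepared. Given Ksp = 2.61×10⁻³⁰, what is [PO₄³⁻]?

9.50×10⁻⁷ M

Ba₃(PO₄)₂(s) ⇌ 3 Ba²⁺(aq) + 2 PO₄³⁻(aq)
If s mol/L of Ba₃(PO₄)₂ dissolves, [Ba²⁺] = 3s and [PO₄³⁻] = 2s.
Ksp = [Ba²⁺]^3[PO₄³⁻]^2 = (3s)^3 · (2s)^2 = 108s^5 = 2.61×10⁻³⁰
s = 4.75×10⁻⁷ mol/L
[PO₄³⁻] = 2s = 9.50×10⁻⁷ mol/L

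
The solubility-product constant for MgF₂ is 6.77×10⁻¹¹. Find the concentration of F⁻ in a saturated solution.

5.13×10⁻⁴ M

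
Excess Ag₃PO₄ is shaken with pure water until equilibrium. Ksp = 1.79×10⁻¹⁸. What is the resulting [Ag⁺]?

Ag₃PO₄(s) ⇌ 3 Ag⁺(aq) + PO₄³⁻(aq)
For each mole of Ag₃PO₄ that dissolves per liter, [Ag⁺] = 3s and [PO₄³⁻] = s; let s denote this solubility.
Ksp = [Ag⁺]^3[PO₄³⁻] = (3s)^3 · s = 27s^4 = 1.79×10⁻¹⁸
s = 1.60×10⁻⁵ mol/L
[Ag⁺] = 3s = 4.81×10⁻⁵ mol/L

4.81×10⁻⁵ M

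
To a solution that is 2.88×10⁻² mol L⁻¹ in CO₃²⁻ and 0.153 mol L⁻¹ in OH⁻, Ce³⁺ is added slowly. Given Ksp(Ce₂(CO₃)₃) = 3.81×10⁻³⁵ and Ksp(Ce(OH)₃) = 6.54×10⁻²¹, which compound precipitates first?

A salt starts to precipitate once the ion product Q reaches its Ksp.
For Ce₂(CO₃)₃: [Ce³⁺] = (Ksp/[CO₃²⁻]^3)^(1/2) = 1.26×10⁻¹⁵ mol L⁻¹
For Ce(OH)₃: [Ce³⁺] = (Ksp/[OH⁻]^3) = 1.83×10⁻¹⁸ mol L⁻¹
The smaller threshold [Ce³⁺] is reached first, so Ce(OH)₃ precipitates first.

Ce(OH)₃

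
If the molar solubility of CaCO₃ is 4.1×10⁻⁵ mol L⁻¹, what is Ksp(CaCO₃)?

Ksp = 1.7×10⁻⁹

CaCO₃(s) ⇌ Ca²⁺(aq) + CO₃²⁻(aq)
For each mole of CaCO₃ that dissolves per liter, [Ca²⁺] = s and [CO₃²⁻] = s; let s denote this solubility.
Ksp = [Ca²⁺][CO₃²⁻] = s · s = s^2
Ksp = (4.1×10⁻⁵)^2 = 1.7×10⁻⁹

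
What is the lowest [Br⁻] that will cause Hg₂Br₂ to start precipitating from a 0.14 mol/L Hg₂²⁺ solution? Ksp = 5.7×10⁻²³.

2.0×10⁻¹¹ M

Precipitation of each salt begins when its ion product equals Ksp.
Hg₂Br₂(s) ⇌ Hg₂²⁺(aq) + 2 Br⁻(aq)
Ksp = [Hg₂²⁺][Br⁻]^2 = [Br⁻]^2(0.14)
[Br⁻]^2 = 5.7×10⁻²³ / (0.14) = 4.1×10⁻²²
[Br⁻] = 2.0×10⁻¹¹ mol/L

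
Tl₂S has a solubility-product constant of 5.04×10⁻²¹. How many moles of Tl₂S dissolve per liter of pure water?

Tl₂S(s) ⇌ 2 Tl⁺(aq) + S²⁻(aq)
With molar solubility s: [Tl⁺] = 2s, [S²⁻] = s.
Ksp = [Tl⁺]^2[S²⁻] = (2s)^2 · s = 4s^3
4s^3 = 5.04×10⁻²¹  ⇒  s^3 = 1.26×10⁻²¹
s = (1.26×10⁻²¹)^(1/3) = 1.08×10⁻⁷ mol/L

1.08×10⁻⁷ M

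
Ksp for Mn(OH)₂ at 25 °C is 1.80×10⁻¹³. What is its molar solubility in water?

3.56×10⁻⁵ M

Mn(OH)₂(s) ⇌ Mn²⁺(aq) + 2 OH⁻(aq)
With molar solubility s: [Mn²⁺] = s, [OH⁻] = 2s.
Ksp = [Mn²⁺][OH⁻]^2 = s · (2s)^2 = 4s^3
4s^3 = 1.80×10⁻¹³  ⇒  s^3 = 4.50×10⁻¹⁴
s = 3.56×10⁻⁵ M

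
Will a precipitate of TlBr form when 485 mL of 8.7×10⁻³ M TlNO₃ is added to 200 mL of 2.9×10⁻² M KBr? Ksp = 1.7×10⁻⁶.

After mixing, V = 485 mL + 200 mL = 685 mL.
[Tl⁺] = (8.7×10⁻³)(485)/685 = 6.2×10⁻³ M
[Br⁻] = (2.9×10⁻²)(200)/685 = 8.5×10⁻³ M
Q = [Tl⁺][Br⁻] = 5.2×10⁻⁵
Because Q > Ksp (5.2×10⁻⁵ vs 1.7×10⁻⁶), a precipitate of TlBr forms.

Yes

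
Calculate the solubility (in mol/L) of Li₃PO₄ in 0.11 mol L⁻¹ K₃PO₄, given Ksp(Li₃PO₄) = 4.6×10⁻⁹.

1.2×10⁻³ M

Li₃PO₄(s) ⇌ 3 Li⁺(aq) + PO₄³⁻(aq)
The solution already contains PO₄³⁻ at 0.11 mol L⁻¹. Let s be the molar solubility of Li₃PO₄.
[PO₄³⁻] ≈ 0.11 mol L⁻¹ (common ion dominates); [Li⁺] = 3s.
Ksp = [Li⁺]^3[PO₄³⁻] = (3s)^3(0.11)
(3s)^3 = 4.6×10⁻⁹ / (0.11) = 4.2×10⁻⁸
s = 1.2×10⁻³ mol L⁻¹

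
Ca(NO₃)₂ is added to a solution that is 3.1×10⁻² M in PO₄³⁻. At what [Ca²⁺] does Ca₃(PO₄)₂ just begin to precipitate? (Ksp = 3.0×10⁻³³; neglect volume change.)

1.5×10⁻¹⁰ M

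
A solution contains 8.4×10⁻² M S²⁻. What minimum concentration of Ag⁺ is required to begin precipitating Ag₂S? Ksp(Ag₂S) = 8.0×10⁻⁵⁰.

9.8×10⁻²⁵ M

A salt starts to precipitate once the ion product Q reaches its Ksp.
Ag₂S(s) ⇌ 2 Ag⁺(aq) + S²⁻(aq)
Ksp = [Ag⁺]^2[S²⁻] = [Ag⁺]^2(8.4×10⁻²)
[Ag⁺]^2 = 8.0×10⁻⁵⁰ / (8.4×10⁻²) = 9.5×10⁻⁴⁹
[Ag⁺] = 9.8×10⁻²⁵ M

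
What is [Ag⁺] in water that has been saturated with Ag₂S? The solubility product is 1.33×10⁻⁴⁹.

Ag₂S(s) ⇌ 2 Ag⁺(aq) + S²⁻(aq)
Call the molar solubility s, so that [Ag⁺] = 2s and [S²⁻] = s.
Ksp = [Ag⁺]^2[S²⁻] = (2s)^2 · s = 4s^3 = 1.33×10⁻⁴⁹
s = 3.22×10⁻¹⁷ M
[Ag⁺] = 2s = 6.43×10⁻¹⁷ M

6.43×10⁻¹⁷ M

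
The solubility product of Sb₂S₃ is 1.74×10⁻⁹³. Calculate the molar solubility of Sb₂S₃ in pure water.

1.10×10⁻¹⁹ M

Sb₂S₃(s) ⇌ 2 Sb³⁺(aq) + 3 S²⁻(aq)
For each mole of Sb₂S₃ that dissolves per liter, [Sb³⁺] = 2s and [S²⁻] = 3s; let s denote this solubility.
Ksp = [Sb³⁺]^2[S²⁻]^3 = (2s)^2 · (3s)^3 = 108s^5
108s^5 = 1.74×10⁻⁹³  ⇒  s^5 = 1.61×10⁻⁹⁵
Taking the 5th root, s = 1.10×10⁻¹⁹ M.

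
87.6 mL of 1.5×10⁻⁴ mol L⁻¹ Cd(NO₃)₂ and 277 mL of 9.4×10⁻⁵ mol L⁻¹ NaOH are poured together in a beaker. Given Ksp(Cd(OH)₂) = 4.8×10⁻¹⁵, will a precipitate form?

Yes

Total volume after mixing = 87.6 + 277 = 364.6 mL.
[Cd²⁺] = (1.5×10⁻⁴)(87.6)/364.6 = 3.6×10⁻⁵ mol L⁻¹
[OH⁻] = (9.4×10⁻⁵)(277)/364.6 = 7.1×10⁻⁵ mol L⁻¹
Q = [Cd²⁺][OH⁻]^2 = 1.8×10⁻¹³
Because Q > Ksp (1.8×10⁻¹³ vs 4.8×10⁻¹⁵), a precipitate of Cd(OH)₂ forms.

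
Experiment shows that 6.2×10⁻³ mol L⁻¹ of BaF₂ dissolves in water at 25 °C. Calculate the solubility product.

Ksp = 9.5×10⁻⁷

BaF₂(s) ⇌ Ba²⁺(aq) + 2 F⁻(aq)
Let s be the molar solubility. Then [Ba²⁺] = s and [F⁻] = 2s.
Ksp = [Ba²⁺][F⁻]^2 = s · (2s)^2 = 4s^3
Ksp = 4 × (6.2×10⁻³)^3 = 9.5×10⁻⁷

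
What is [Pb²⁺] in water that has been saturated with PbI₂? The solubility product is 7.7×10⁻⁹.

PbI₂(s) ⇌ Pb²⁺(aq) + 2 I⁻(aq)
For each mole of PbI₂ that dissolves per liter, [Pb²⁺] = s and [I⁻] = 2s; let s denote this solubility.
Ksp = [Pb²⁺][I⁻]^2 = s · (2s)^2 = 4s^3 = 7.7×10⁻⁹
s = 1.2×10⁻³ M
[Pb²⁺] = s = 1.2×10⁻³ M

1.2×10⁻³ M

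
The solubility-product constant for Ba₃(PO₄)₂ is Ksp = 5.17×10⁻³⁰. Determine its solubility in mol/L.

Ba₃(PO₄)₂(s) ⇌ 3 Ba²⁺(aq) + 2 PO₄³⁻(aq)
If s mol/L of Ba₃(PO₄)₂ dissolves, [Ba²⁺] = 3s and [PO₄³⁻] = 2s.
Ksp = [Ba²⁺]^3[PO₄³⁻]^2 = (3s)^3 · (2s)^2 = 108s^5
108s^5 = 5.17×10⁻³⁰  ⇒  s^5 = 4.79×10⁻³²
s = (4.79×10⁻³²)^(1/5) = 5.45×10⁻⁷ mol L⁻¹

5.45×10⁻⁷ M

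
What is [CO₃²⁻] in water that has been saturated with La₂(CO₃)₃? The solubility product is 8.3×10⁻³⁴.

2.8×10⁻⁷ M

La₂(CO₃)₃(s) ⇌ 2 La³⁺(aq) + 3 CO₃²⁻(aq)
With molar solubility s: [La³⁺] = 2s, [CO₃²⁻] = 3s.
Ksp = [La³⁺]^2[CO₃²⁻]^3 = (2s)^2 · (3s)^3 = 108s^5 = 8.3×10⁻³⁴
s = 9.5×10⁻⁸ mol/L
[CO₃²⁻] = 3s = 2.8×10⁻⁷ mol/L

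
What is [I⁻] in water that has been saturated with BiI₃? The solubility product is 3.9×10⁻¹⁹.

3.3×10⁻⁵ M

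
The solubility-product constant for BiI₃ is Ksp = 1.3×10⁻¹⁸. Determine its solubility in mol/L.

BiI₃(s) ⇌ Bi³⁺(aq) + 3 I⁻(aq)
Let s be the molar solubility. Then [Bi³⁺] = s and [I⁻] = 3s.
Ksp = [Bi³⁺][I⁻]^3 = s · (3s)^3 = 27s^4
27s^4 = 1.3×10⁻¹⁸  ⇒  s^4 = 4.8×10⁻²⁰
s = 1.5×10⁻⁵ mol L⁻¹

1.5×10⁻⁵ M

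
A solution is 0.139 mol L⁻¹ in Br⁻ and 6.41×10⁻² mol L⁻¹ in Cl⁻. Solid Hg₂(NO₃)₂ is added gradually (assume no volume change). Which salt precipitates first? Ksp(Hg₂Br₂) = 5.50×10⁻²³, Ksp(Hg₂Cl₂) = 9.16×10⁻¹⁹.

Hg₂Br₂

The threshold for precipitation is Q = Ksp.
For Hg₂Br₂: [Hg₂²⁺] = (Ksp/[Br⁻]^2) = 2.85×10⁻²¹ mol L⁻¹
For Hg₂Cl₂: [Hg₂²⁺] = (Ksp/[Cl⁻]^2) = 2.23×10⁻¹⁶ mol L⁻¹
Since Hg₂Br₂ needs less Hg₂²⁺ to reach saturation, it precipitates first.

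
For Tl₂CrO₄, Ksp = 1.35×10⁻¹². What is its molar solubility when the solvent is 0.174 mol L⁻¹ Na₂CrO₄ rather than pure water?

1.39×10⁻⁶ M

Tl₂CrO₄(s) ⇌ 2 Tl⁺(aq) + CrO₄²⁻(aq)
With CrO₄²⁻ already at 0.174 mol L⁻¹ and s small, take [CrO₄²⁻] ≈ 0.174 mol L⁻¹ and [Tl⁺] = 2s.
Ksp = [Tl⁺]^2[CrO₄²⁻] = (2s)^2(0.174)
(2s)^2 = 1.35×10⁻¹² / (0.174) = 7.76×10⁻¹²
s = 1.39×10⁻⁶ mol L⁻¹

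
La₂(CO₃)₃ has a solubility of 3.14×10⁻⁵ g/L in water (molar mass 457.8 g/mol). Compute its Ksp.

s = (3.14×10⁻⁵ g L⁻¹)/(457.8 g mol⁻¹) = 6.8589×10⁻⁸ M
La₂(CO₃)₃(s) ⇌ 2 La³⁺(aq) + 3 CO₃²⁻(aq)
Let s be the molar solubility. Then [La³⁺] = 2s and [CO₃²⁻] = 3s.
Ksp = [La³⁺]^2[CO₃²⁻]^3 = (2s)^2 · (3s)^3 = 108s^5
Ksp = 108 × (6.8589×10⁻⁸)^5 = 1.64×10⁻³⁴

Ksp = 1.64×10⁻³⁴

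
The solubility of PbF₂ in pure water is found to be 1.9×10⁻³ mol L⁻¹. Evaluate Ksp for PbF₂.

PbF₂(s) ⇌ Pb²⁺(aq) + 2 F⁻(aq)
For each mole of PbF₂ that dissolves per liter, [Pb²⁺] = s and [F⁻] = 2s; let s denote this solubility.
Ksp = [Pb²⁺][F⁻]^2 = s · (2s)^2 = 4s^3
Ksp = 4 × (1.9×10⁻³)^3 = 2.7×10⁻⁸

Ksp = 2.7×10⁻⁸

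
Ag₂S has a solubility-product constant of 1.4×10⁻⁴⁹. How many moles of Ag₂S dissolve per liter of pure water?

3.3×10⁻¹⁷ M

Ag₂S(s) ⇌ 2 Ag⁺(aq) + S²⁻(aq)
Call the molar solubility s, so that [Ag⁺] = 2s and [S²⁻] = s.
Ksp = [Ag⁺]^2[S²⁻] = (2s)^2 · s = 4s^3
4s^3 = 1.4×10⁻⁴⁹  ⇒  s^3 = 3.5×10⁻⁵⁰
Taking the 3rd root, s = 3.3×10⁻¹⁷ mol L⁻¹.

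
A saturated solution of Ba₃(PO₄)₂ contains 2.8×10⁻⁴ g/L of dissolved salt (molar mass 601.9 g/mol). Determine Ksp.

Ksp = 2.4×10⁻³⁰

s = (2.8×10⁻⁴ g L⁻¹)/(601.9 g mol⁻¹) = 4.652×10⁻⁷ M
Ba₃(PO₄)₂(s) ⇌ 3 Ba²⁺(aq) + 2 PO₄³⁻(aq)
Call the molar solubility s, so that [Ba²⁺] = 3s and [PO₄³⁻] = 2s.
Ksp = [Ba²⁺]^3[PO₄³⁻]^2 = (3s)^3 · (2s)^2 = 108s^5
Ksp = 108 × (4.652×10⁻⁷)^5 = 2.4×10⁻³⁰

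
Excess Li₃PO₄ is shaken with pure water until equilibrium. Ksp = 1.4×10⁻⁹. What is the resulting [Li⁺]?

8.1×10⁻³ M

Li₃PO₄(s) ⇌ 3 Li⁺(aq) + PO₄³⁻(aq)
Call the molar solubility s, so that [Li⁺] = 3s and [PO₄³⁻] = s.
Ksp = [Li⁺]^3[PO₄³⁻] = (3s)^3 · s = 27s^4 = 1.4×10⁻⁹
s = 2.7×10⁻³ mol L⁻¹
[Li⁺] = 3s = 8.1×10⁻³ mol L⁻¹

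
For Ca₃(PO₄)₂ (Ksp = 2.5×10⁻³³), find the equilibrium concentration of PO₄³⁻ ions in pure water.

Ca₃(PO₄)₂(s) ⇌ 3 Ca²⁺(aq) + 2 PO₄³⁻(aq)
For each mole of Ca₃(PO₄)₂ that dissolves per liter, [Ca²⁺] = 3s and [PO₄³⁻] = 2s; let s denote this solubility.
Ksp = [Ca²⁺]^3[PO₄³⁻]^2 = (3s)^3 · (2s)^2 = 108s^5 = 2.5×10⁻³³
s = 1.2×10⁻⁷ mol L⁻¹
[PO₄³⁻] = 2s = 2.4×10⁻⁷ mol L⁻¹

2.4×10⁻⁷ M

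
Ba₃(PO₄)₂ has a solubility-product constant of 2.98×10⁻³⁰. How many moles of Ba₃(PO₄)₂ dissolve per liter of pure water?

4.88×10⁻⁷ M

Ba₃(PO₄)₂(s) ⇌ 3 Ba²⁺(aq) + 2 PO₄³⁻(aq)
With molar solubility s: [Ba²⁺] = 3s, [PO₄³⁻] = 2s.
Ksp = [Ba²⁺]^3[PO₄³⁻]^2 = (3s)^3 · (2s)^2 = 108s^5
108s^5 = 2.98×10⁻³⁰  ⇒  s^5 = 2.76×10⁻³²
s = 4.88×10⁻⁷ M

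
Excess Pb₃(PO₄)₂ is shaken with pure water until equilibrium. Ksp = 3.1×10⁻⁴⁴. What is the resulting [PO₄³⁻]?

1.6×10⁻⁹ M

Pb₃(PO₄)₂(s) ⇌ 3 Pb²⁺(aq) + 2 PO₄³⁻(aq)
For each mole of Pb₃(PO₄)₂ that dissolves per liter, [Pb²⁺] = 3s and [PO₄³⁻] = 2s; let s denote this solubility.
Ksp = [Pb²⁺]^3[PO₄³⁻]^2 = (3s)^3 · (2s)^2 = 108s^5 = 3.1×10⁻⁴⁴
s = 7.8×10⁻¹⁰ M
[PO₄³⁻] = 2s = 1.6×10⁻⁹ M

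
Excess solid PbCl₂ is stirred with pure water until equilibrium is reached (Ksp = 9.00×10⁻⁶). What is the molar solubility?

1.31×10⁻² M

PbCl₂(s) ⇌ Pb²⁺(aq) + 2 Cl⁻(aq)
For each mole of PbCl₂ that dissolves per liter, [Pb²⁺] = s and [Cl⁻] = 2s; let s denote this solubility.
Ksp = [Pb²⁺][Cl⁻]^2 = s · (2s)^2 = 4s^3
4s^3 = 9.00×10⁻⁶  ⇒  s^3 = 2.25×10⁻⁶
s = 1.31×10⁻² M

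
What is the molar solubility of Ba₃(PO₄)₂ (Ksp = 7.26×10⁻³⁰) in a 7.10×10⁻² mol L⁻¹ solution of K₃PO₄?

Ba₃(PO₄)₂(s) ⇌ 3 Ba²⁺(aq) + 2 PO₄³⁻(aq)
The solution already contains PO₄³⁻ at 7.10×10⁻² mol L⁻¹. Let s be the molar solubility of Ba₃(PO₄)₂.
[PO₄³⁻] ≈ 7.10×10⁻² mol L⁻¹ (common ion dominates); [Ba²⁺] = 3s.
Ksp = [Ba²⁺]^3[PO₄³⁻]^2 = (3s)^3(7.10×10⁻²)^2
(3s)^3 = 7.26×10⁻³⁰ / (7.10×10⁻²)^2 = 1.44×10⁻²⁷
s = 3.76×10⁻¹⁰ mol L⁻¹

3.76×10⁻¹⁰ M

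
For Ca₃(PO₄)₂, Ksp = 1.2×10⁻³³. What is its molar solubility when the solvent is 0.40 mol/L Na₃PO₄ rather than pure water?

Ca₃(PO₄)₂(s) ⇌ 3 Ca²⁺(aq) + 2 PO₄³⁻(aq)
Let s be the solubility of Ca₃(PO₄)₂ here. The common ion gives [PO₄³⁻] ≈ 0.40 mol/L, and [Ca²⁺] = 3s.
Ksp = [Ca²⁺]^3[PO₄³⁻]^2 = (3s)^3(0.40)^2
(3s)^3 = 1.2×10⁻³³ / (0.40)^2 = 7.5×10⁻³³
s = 6.5×10⁻¹² mol/L

6.5×10⁻¹² M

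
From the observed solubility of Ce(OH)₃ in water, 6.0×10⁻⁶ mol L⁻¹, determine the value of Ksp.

Ce(OH)₃(s) ⇌ Ce³⁺(aq) + 3 OH⁻(aq)
With molar solubility s: [Ce³⁺] = s, [OH⁻] = 3s.
Ksp = [Ce³⁺][OH⁻]^3 = s · (3s)^3 = 27s^4
Ksp = 27 × (6.0×10⁻⁶)^4 = 3.5×10⁻²⁰

Ksp = 3.5×10⁻²⁰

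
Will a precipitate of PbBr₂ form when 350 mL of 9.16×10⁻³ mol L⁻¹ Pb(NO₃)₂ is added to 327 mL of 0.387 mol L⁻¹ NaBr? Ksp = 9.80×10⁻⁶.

The combined volume is 677 mL.
[Pb²⁺] = (9.16×10⁻³)(350)/677 = 4.74×10⁻³ mol L⁻¹
[Br⁻] = (0.387)(327)/677 = 0.187 mol L⁻¹
Q = [Pb²⁺][Br⁻]^2 = 1.65×10⁻⁴
Q = 1.65×10⁻⁴ > Ksp = 9.80×10⁻⁶, so the solution is supersaturated and PbBr₂ precipitates.

Yes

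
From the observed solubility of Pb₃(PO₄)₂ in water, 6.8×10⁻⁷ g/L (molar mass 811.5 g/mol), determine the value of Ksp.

s = (6.8×10⁻⁷ g L⁻¹)/(811.5 g mol⁻¹) = 8.380×10⁻¹⁰ M
Pb₃(PO₄)₂(s) ⇌ 3 Pb²⁺(aq) + 2 PO₄³⁻(aq)
With molar solubility s: [Pb²⁺] = 3s, [PO₄³⁻] = 2s.
Ksp = [Pb²⁺]^3[PO₄³⁻]^2 = (3s)^3 · (2s)^2 = 108s^5
Ksp = 108 × (8.380×10⁻¹⁰)^5 = 4.5×10⁻⁴⁴

Ksp = 4.5×10⁻⁴⁴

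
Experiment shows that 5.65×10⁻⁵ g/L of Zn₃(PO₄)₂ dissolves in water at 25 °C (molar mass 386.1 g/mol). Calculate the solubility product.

Ksp = 7.25×10⁻³³

Convert to molarity: s = 5.65×10⁻⁵ / 386.1 = 1.4634×10⁻⁷ mol/L
Zn₃(PO₄)₂(s) ⇌ 3 Zn²⁺(aq) + 2 PO₄³⁻(aq)
With molar solubility s: [Zn²⁺] = 3s, [PO₄³⁻] = 2s.
Ksp = [Zn²⁺]^3[PO₄³⁻]^2 = (3s)^3 · (2s)^2 = 108s^5
Ksp = 108 × (1.4634×10⁻⁷)^5 = 7.25×10⁻³³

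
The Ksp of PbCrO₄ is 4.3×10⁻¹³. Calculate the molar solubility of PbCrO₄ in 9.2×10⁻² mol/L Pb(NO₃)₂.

PbCrO₄(s) ⇌ Pb²⁺(aq) + CrO₄²⁻(aq)
Pb²⁺ is already present at 9.2×10⁻² mol/L. If s mol/L of PbCrO₄ dissolves, [CrO₄²⁻] = s while [Pb²⁺] ≈ 9.2×10⁻² mol/L.
Ksp = [Pb²⁺][CrO₄²⁻] = (9.2×10⁻²)s
s = 4.3×10⁻¹³ / (9.2×10⁻²) = 4.7×10⁻¹²
s = 4.7×10⁻¹² mol/L

4.7×10⁻¹² M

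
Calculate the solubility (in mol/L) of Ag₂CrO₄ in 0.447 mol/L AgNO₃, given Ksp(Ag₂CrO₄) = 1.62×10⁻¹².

8.11×10⁻¹² M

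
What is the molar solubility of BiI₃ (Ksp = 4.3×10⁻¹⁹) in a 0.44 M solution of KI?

BiI₃(s) ⇌ Bi³⁺(aq) + 3 I⁻(aq)
The solution already contains I⁻ at 0.44 M. Let s be the molar solubility of BiI₃.
[I⁻] ≈ 0.44 M (common ion dominates); [Bi³⁺] = s.
Ksp = [Bi³⁺][I⁻]^3 = s(0.44)^3
s = 4.3×10⁻¹⁹ / (0.44)^3 = 5.0×10⁻¹⁸
s = 5.0×10⁻¹⁸ M

5.0×10⁻¹⁸ M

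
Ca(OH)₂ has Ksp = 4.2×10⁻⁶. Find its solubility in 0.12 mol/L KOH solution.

2.9×10⁻⁴ M

Ca(OH)₂(s) ⇌ Ca²⁺(aq) + 2 OH⁻(aq)
OH⁻ is already present at 0.12 mol/L. If s mol/L of Ca(OH)₂ dissolves, [Ca²⁺] = s while [OH⁻] ≈ 0.12 mol/L.
Ksp = [Ca²⁺][OH⁻]^2 = s(0.12)^2
s = 4.2×10⁻⁶ / (0.12)^2 = 2.9×10⁻⁴
s = 2.9×10⁻⁴ mol/L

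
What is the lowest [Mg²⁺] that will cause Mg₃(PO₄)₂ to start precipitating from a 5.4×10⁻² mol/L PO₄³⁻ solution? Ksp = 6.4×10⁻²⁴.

Each salt precipitates once Q = Ksp for that salt.
Mg₃(PO₄)₂(s) ⇌ 3 Mg²⁺(aq) + 2 PO₄³⁻(aq)
Ksp = [Mg²⁺]^3[PO₄³⁻]^2 = [Mg²⁺]^3(5.4×10⁻²)^2
[Mg²⁺]^3 = 6.4×10⁻²⁴ / (5.4×10⁻²)^2 = 2.2×10⁻²¹
[Mg²⁺] = 1.3×10⁻⁷ mol/L

1.3×10⁻⁷ M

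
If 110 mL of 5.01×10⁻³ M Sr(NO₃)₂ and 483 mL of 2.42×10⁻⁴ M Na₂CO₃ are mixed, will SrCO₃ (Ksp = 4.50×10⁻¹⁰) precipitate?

Yes

After mixing, V = 110 mL + 483 mL = 593 mL.
[Sr²⁺] = (5.01×10⁻³)(110)/593 = 9.29×10⁻⁴ M
[CO₃²⁻] = (2.42×10⁻⁴)(483)/593 = 1.97×10⁻⁴ M
Q = [Sr²⁺][CO₃²⁻] = 1.83×10⁻⁷
Q = 1.83×10⁻⁷ > Ksp = 4.50×10⁻¹⁰, so the solution is supersaturated and SrCO₃ precipitates.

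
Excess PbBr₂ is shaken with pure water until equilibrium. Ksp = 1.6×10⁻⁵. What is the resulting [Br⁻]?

PbBr₂(s) ⇌ Pb²⁺(aq) + 2 Br⁻(aq)
Call the molar solubility s, so that [Pb²⁺] = s and [Br⁻] = 2s.
Ksp = [Pb²⁺][Br⁻]^2 = s · (2s)^2 = 4s^3 = 1.6×10⁻⁵
s = 1.6×10⁻² mol/L
[Br⁻] = 2s = 3.2×10⁻² mol/L

3.2×10⁻² M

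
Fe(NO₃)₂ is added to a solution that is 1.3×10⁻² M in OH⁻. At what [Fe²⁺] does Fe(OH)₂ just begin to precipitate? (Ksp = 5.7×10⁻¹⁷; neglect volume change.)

Precipitation of each salt begins when its ion product equals Ksp.
Fe(OH)₂(s) ⇌ Fe²⁺(aq) + 2 OH⁻(aq)
Ksp = [Fe²⁺][OH⁻]^2 = [Fe²⁺](1.3×10⁻²)^2
[Fe²⁺] = 5.7×10⁻¹⁷ / (1.3×10⁻²)^2 = 3.4×10⁻¹³
[Fe²⁺] = 3.4×10⁻¹³ M

3.4×10⁻¹³ M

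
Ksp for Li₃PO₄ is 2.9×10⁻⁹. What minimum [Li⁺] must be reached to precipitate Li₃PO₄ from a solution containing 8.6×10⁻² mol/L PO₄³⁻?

A salt starts to precipitate once the ion product Q reaches its Ksp.
Li₃PO₄(s) ⇌ 3 Li⁺(aq) + PO₄³⁻(aq)
Ksp = [Li⁺]^3[PO₄³⁻] = [Li⁺]^3(8.6×10⁻²)
[Li⁺]^3 = 2.9×10⁻⁹ / (8.6×10⁻²) = 3.4×10⁻⁸
[Li⁺] = 3.2×10⁻³ mol/L

3.2×10⁻³ M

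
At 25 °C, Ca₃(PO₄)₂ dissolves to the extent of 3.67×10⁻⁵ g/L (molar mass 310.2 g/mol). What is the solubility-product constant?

Convert to molarity: s = 3.67×10⁻⁵ / 310.2 = 1.1831×10⁻⁷ mol/L
Ca₃(PO₄)₂(s) ⇌ 3 Ca²⁺(aq) + 2 PO₄³⁻(aq)
If s mol/L of Ca₃(PO₄)₂ dissolves, [Ca²⁺] = 3s and [PO₄³⁻] = 2s.
Ksp = [Ca²⁺]^3[PO₄³⁻]^2 = (3s)^3 · (2s)^2 = 108s^5
Ksp = 108 × (1.1831×10⁻⁷)^5 = 2.50×10⁻³³

Ksp = 2.50×10⁻³³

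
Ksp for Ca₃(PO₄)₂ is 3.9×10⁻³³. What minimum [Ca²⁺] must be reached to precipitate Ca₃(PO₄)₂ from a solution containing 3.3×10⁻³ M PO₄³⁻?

Precipitation begins when Q = Ksp.
Ca₃(PO₄)₂(s) ⇌ 3 Ca²⁺(aq) + 2 PO₄³⁻(aq)
Ksp = [Ca²⁺]^3[PO₄³⁻]^2 = [Ca²⁺]^3(3.3×10⁻³)^2
[Ca²⁺]^3 = 3.9×10⁻³³ / (3.3×10⁻³)^2 = 3.6×10⁻²⁸
[Ca²⁺] = 7.1×10⁻¹⁰ M

7.1×10⁻¹⁰ M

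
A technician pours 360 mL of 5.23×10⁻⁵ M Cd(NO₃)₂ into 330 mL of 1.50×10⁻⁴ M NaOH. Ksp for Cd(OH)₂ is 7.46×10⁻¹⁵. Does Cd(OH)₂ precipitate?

Yes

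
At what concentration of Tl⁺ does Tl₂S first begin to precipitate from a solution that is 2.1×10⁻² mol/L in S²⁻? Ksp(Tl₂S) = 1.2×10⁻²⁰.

Precipitation begins when Q = Ksp.
Tl₂S(s) ⇌ 2 Tl⁺(aq) + S²⁻(aq)
Ksp = [Tl⁺]^2[S²⁻] = [Tl⁺]^2(2.1×10⁻²)
[Tl⁺]^2 = 1.2×10⁻²⁰ / (2.1×10⁻²) = 5.7×10⁻¹⁹
[Tl⁺] = 7.6×10⁻¹⁰ mol/L

7.6×10⁻¹⁰ M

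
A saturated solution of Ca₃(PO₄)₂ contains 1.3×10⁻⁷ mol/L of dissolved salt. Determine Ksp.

Ca₃(PO₄)₂(s) ⇌ 3 Ca²⁺(aq) + 2 PO₄³⁻(aq)
Let s be the molar solubility. Then [Ca²⁺] = 3s and [PO₄³⁻] = 2s.
Ksp = [Ca²⁺]^3[PO₄³⁻]^2 = (3s)^3 · (2s)^2 = 108s^5
Ksp = 108 × (1.3×10⁻⁷)^5 = 4.0×10⁻³³

Ksp = 4.0×10⁻³³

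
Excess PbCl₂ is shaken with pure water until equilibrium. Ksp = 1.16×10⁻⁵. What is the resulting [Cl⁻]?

PbCl₂(s) ⇌ Pb²⁺(aq) + 2 Cl⁻(aq)
Let s be the molar solubility. Then [Pb²⁺] = s and [Cl⁻] = 2s.
Ksp = [Pb²⁺][Cl⁻]^2 = s · (2s)^2 = 4s^3 = 1.16×10⁻⁵
s = 1.43×10⁻² mol/L
[Cl⁻] = 2s = 2.85×10⁻² mol/L

2.85×10⁻² M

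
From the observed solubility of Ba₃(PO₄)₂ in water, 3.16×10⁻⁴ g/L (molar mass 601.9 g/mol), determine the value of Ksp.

Molar solubility s = (3.16×10⁻⁴ g/L) / (601.9 g/mol) = 5.2500×10⁻⁷ mol/L
Ba₃(PO₄)₂(s) ⇌ 3 Ba²⁺(aq) + 2 PO₄³⁻(aq)
If s mol/L of Ba₃(PO₄)₂ dissolves, [Ba²⁺] = 3s and [PO₄³⁻] = 2s.
Ksp = [Ba²⁺]^3[PO₄³⁻]^2 = (3s)^3 · (2s)^2 = 108s^5
Ksp = 108 × (5.2500×10⁻⁷)^5 = 4.31×10⁻³⁰

Ksp = 4.31×10⁻³⁰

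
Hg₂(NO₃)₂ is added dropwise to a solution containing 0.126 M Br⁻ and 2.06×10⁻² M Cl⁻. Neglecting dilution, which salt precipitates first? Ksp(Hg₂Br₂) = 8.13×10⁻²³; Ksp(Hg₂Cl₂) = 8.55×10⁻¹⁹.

A salt starts to precipitate once the ion product Q reaches its Ksp.
For Hg₂Br₂: [Hg₂²⁺] = (Ksp/[Br⁻]^2) = 5.12×10⁻²¹ M
For Hg₂Cl₂: [Hg₂²⁺] = (Ksp/[Cl⁻]^2) = 2.01×10⁻¹⁵ M
Hg₂Br₂ requires the lower [Hg₂²⁺], so it precipitates first.

Hg₂Br₂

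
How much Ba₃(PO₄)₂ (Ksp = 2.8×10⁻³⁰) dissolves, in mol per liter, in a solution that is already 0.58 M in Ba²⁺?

1.9×10⁻¹⁵ M

Ba₃(PO₄)₂(s) ⇌ 3 Ba²⁺(aq) + 2 PO₄³⁻(aq)
Ba²⁺ is already present at 0.58 M. If s mol/L of Ba₃(PO₄)₂ dissolves, [PO₄³⁻] = 2s while [Ba²⁺] ≈ 0.58 M.
Ksp = [Ba²⁺]^3[PO₄³⁻]^2 = (0.58)^3(2s)^2
(2s)^2 = 2.8×10⁻³⁰ / (0.58)^3 = 1.4×10⁻²⁹
s = 1.9×10⁻¹⁵ M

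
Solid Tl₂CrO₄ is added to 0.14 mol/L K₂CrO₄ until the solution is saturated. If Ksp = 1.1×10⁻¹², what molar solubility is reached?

1.4×10⁻⁶ M

Tl₂CrO₄(s) ⇌ 2 Tl⁺(aq) + CrO₄²⁻(aq)
The solution already contains CrO₄²⁻ at 0.14 mol/L. Let s be the molar solubility of Tl₂CrO₄.
[CrO₄²⁻] ≈ 0.14 mol/L (common ion dominates); [Tl⁺] = 2s.
Ksp = [Tl⁺]^2[CrO₄²⁻] = (2s)^2(0.14)
(2s)^2 = 1.1×10⁻¹² / (0.14) = 7.9×10⁻¹²
s = 1.4×10⁻⁶ mol/L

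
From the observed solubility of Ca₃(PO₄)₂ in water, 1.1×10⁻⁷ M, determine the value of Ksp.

Ca₃(PO₄)₂(s) ⇌ 3 Ca²⁺(aq) + 2 PO₄³⁻(aq)
Let s be the molar solubility. Then [Ca²⁺] = 3s and [PO₄³⁻] = 2s.
Ksp = [Ca²⁺]^3[PO₄³⁻]^2 = (3s)^3 · (2s)^2 = 108s^5
Ksp = 108 × (1.1×10⁻⁷)^5 = 1.7×10⁻³³

Ksp = 1.7×10⁻³³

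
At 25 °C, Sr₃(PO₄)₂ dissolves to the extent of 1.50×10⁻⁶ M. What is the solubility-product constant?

Ksp = 8.20×10⁻²⁸

Sr₃(PO₄)₂(s) ⇌ 3 Sr²⁺(aq) + 2 PO₄³⁻(aq)
For each mole of Sr₃(PO₄)₂ that dissolves per liter, [Sr²⁺] = 3s and [PO₄³⁻] = 2s; let s denote this solubility.
Ksp = [Sr²⁺]^3[PO₄³⁻]^2 = (3s)^3 · (2s)^2 = 108s^5
Ksp = 108 × (1.50×10⁻⁶)^5 = 8.20×10⁻²⁸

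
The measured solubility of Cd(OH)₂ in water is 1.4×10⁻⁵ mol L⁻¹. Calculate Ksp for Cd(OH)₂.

Ksp = 1.1×10⁻¹⁴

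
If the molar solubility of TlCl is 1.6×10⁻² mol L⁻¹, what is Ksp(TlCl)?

Ksp = 2.6×10⁻⁴

TlCl(s) ⇌ Tl⁺(aq) + Cl⁻(aq)
With molar solubility s: [Tl⁺] = s, [Cl⁻] = s.
Ksp = [Tl⁺][Cl⁻] = s · s = s^2
Ksp = (1.6×10⁻²)^2 = 2.6×10⁻⁴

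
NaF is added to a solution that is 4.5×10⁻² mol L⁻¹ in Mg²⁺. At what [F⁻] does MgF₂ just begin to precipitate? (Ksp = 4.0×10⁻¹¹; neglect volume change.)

The threshold for precipitation is Q = Ksp.
MgF₂(s) ⇌ Mg²⁺(aq) + 2 F⁻(aq)
Ksp = [Mg²⁺][F⁻]^2 = [F⁻]^2(4.5×10⁻²)
[F⁻]^2 = 4.0×10⁻¹¹ / (4.5×10⁻²) = 8.9×10⁻¹⁰
[F⁻] = 3.0×10⁻⁵ mol L⁻¹

3.0×10⁻⁵ M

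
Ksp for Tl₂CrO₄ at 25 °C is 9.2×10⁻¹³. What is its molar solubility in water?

6.1×10⁻⁵ M

Tl₂CrO₄(s) ⇌ 2 Tl⁺(aq) + CrO₄²⁻(aq)
For each mole of Tl₂CrO₄ that dissolves per liter, [Tl⁺] = 2s and [CrO₄²⁻] = s; let s denote this solubility.
Ksp = [Tl⁺]^2[CrO₄²⁻] = (2s)^2 · s = 4s^3
4s^3 = 9.2×10⁻¹³  ⇒  s^3 = 2.3×10⁻¹³
s = (2.3×10⁻¹³)^(1/3) = 6.1×10⁻⁵ mol/L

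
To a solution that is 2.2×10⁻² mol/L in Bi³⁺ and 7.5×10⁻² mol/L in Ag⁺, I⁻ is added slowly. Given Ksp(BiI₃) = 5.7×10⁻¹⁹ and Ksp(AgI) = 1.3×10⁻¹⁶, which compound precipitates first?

AgI

The threshold for precipitation is Q = Ksp.
For BiI₃: [I⁻] = (Ksp/[Bi³⁺])^(1/3) = 3.0×10⁻⁶ mol/L
For AgI: [I⁻] = (Ksp/[Ag⁺]) = 1.7×10⁻¹⁵ mol/L
The smaller threshold [I⁻] is reached first, so AgI precipitates first.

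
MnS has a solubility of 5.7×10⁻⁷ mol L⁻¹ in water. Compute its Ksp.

MnS(s) ⇌ Mn²⁺(aq) + S²⁻(aq)
With molar solubility s: [Mn²⁺] = s, [S²⁻] = s.
Ksp = [Mn²⁺][S²⁻] = s · s = s^2
Ksp = (5.7×10⁻⁷)^2 = 3.2×10⁻¹³

Ksp = 3.2×10⁻¹³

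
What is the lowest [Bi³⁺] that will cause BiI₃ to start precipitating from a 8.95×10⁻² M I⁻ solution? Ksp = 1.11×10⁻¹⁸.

A salt starts to precipitate once the ion product Q reaches its Ksp.
BiI₃(s) ⇌ Bi³⁺(aq) + 3 I⁻(aq)
Ksp = [Bi³⁺][I⁻]^3 = [Bi³⁺](8.95×10⁻²)^3
[Bi³⁺] = 1.11×10⁻¹⁸ / (8.95×10⁻²)^3 = 1.55×10⁻¹⁵
[Bi³⁺] = 1.55×10⁻¹⁵ M

1.55×10⁻¹⁵ M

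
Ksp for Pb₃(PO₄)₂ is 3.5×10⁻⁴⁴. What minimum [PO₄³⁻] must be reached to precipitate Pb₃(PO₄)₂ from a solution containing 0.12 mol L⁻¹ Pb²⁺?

4.5×10⁻²¹ M

Precipitation begins when Q = Ksp.
Pb₃(PO₄)₂(s) ⇌ 3 Pb²⁺(aq) + 2 PO₄³⁻(aq)
Ksp = [Pb²⁺]^3[PO₄³⁻]^2 = [PO₄³⁻]^2(0.12)^3
[PO₄³⁻]^2 = 3.5×10⁻⁴⁴ / (0.12)^3 = 2.0×10⁻⁴¹
[PO₄³⁻] = 4.5×10⁻²¹ mol L⁻¹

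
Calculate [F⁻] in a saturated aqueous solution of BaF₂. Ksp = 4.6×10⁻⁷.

9.7×10⁻³ M

BaF₂(s) ⇌ Ba²⁺(aq) + 2 F⁻(aq)
Let s be the molar solubility. Then [Ba²⁺] = s and [F⁻] = 2s.
Ksp = [Ba²⁺][F⁻]^2 = s · (2s)^2 = 4s^3 = 4.6×10⁻⁷
s = 4.9×10⁻³ mol L⁻¹
[F⁻] = 2s = 9.7×10⁻³ mol L⁻¹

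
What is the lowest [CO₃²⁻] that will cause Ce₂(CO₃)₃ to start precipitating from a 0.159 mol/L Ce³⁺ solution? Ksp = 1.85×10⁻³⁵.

9.01×10⁻¹² M

Precipitation begins when Q = Ksp.
Ce₂(CO₃)₃(s) ⇌ 2 Ce³⁺(aq) + 3 CO₃²⁻(aq)
Ksp = [Ce³⁺]^2[CO₃²⁻]^3 = [CO₃²⁻]^3(0.159)^2
[CO₃²⁻]^3 = 1.85×10⁻³⁵ / (0.159)^2 = 7.32×10⁻³⁴
[CO₃²⁻] = 9.01×10⁻¹² mol/L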